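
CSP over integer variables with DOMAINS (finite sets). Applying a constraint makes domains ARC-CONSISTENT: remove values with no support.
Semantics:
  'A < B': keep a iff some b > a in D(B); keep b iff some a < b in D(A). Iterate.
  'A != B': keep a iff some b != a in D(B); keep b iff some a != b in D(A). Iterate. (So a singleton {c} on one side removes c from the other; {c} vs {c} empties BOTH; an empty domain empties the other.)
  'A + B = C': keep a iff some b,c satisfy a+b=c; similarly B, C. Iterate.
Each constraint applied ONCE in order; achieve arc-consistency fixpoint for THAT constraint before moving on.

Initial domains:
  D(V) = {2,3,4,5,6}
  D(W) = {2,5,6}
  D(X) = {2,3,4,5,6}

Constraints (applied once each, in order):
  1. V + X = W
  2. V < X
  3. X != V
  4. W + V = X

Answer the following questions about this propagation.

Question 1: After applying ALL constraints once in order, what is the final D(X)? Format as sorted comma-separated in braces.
Constraint 1 (V + X = W) on D(V)={2,3,4,5,6} D(X)={2,3,4,5,6} D(W)={2,5,6}: V {2,3,4,5,6}->{2,3,4}; X {2,3,4,5,6}->{2,3,4}; W {2,5,6}->{5,6}
Constraint 2 (V < X) on D(V)={2,3,4} D(X)={2,3,4}: V {2,3,4}->{2,3}; X {2,3,4}->{3,4}
Constraint 3 (X != V) on D(X)={3,4} D(V)={2,3}: no change
Constraint 4 (W + V = X) on D(W)={5,6} D(V)={2,3} D(X)={3,4}: W {5,6}->{}; V {2,3}->{}; X {3,4}->{}
So after all 4 constraints: D(X) = {}

Answer: {}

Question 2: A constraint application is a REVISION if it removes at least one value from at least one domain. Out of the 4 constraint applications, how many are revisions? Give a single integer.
Answer: 3

Derivation:
Constraint 1 (V + X = W) on D(V)={2,3,4,5,6} D(X)={2,3,4,5,6} D(W)={2,5,6}: V {2,3,4,5,6}->{2,3,4}; X {2,3,4,5,6}->{2,3,4}; W {2,5,6}->{5,6} => REVISION
Constraint 2 (V < X) on D(V)={2,3,4} D(X)={2,3,4}: V {2,3,4}->{2,3}; X {2,3,4}->{3,4} => REVISION
Constraint 3 (X != V) on D(X)={3,4} D(V)={2,3}: no change => not a revision
Constraint 4 (W + V = X) on D(W)={5,6} D(V)={2,3} D(X)={3,4}: W {5,6}->{}; V {2,3}->{}; X {3,4}->{} => REVISION
Total revisions = 3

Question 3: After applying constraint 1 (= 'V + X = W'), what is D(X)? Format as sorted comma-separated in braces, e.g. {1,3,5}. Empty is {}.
Constraint 1 (V + X = W) on D(V)={2,3,4,5,6} D(X)={2,3,4,5,6} D(W)={2,5,6}: V {2,3,4,5,6}->{2,3,4}; X {2,3,4,5,6}->{2,3,4}; W {2,5,6}->{5,6}
So after constraint 1: D(X) = {2,3,4}

Answer: {2,3,4}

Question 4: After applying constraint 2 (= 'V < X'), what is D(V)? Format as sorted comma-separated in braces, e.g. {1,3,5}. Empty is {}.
Constraint 1 (V + X = W) on D(V)={2,3,4,5,6} D(X)={2,3,4,5,6} D(W)={2,5,6}: V {2,3,4,5,6}->{2,3,4}; X {2,3,4,5,6}->{2,3,4}; W {2,5,6}->{5,6}
Constraint 2 (V < X) on D(V)={2,3,4} D(X)={2,3,4}: V {2,3,4}->{2,3}; X {2,3,4}->{3,4}
So after constraint 2: D(V) = {2,3}

Answer: {2,3}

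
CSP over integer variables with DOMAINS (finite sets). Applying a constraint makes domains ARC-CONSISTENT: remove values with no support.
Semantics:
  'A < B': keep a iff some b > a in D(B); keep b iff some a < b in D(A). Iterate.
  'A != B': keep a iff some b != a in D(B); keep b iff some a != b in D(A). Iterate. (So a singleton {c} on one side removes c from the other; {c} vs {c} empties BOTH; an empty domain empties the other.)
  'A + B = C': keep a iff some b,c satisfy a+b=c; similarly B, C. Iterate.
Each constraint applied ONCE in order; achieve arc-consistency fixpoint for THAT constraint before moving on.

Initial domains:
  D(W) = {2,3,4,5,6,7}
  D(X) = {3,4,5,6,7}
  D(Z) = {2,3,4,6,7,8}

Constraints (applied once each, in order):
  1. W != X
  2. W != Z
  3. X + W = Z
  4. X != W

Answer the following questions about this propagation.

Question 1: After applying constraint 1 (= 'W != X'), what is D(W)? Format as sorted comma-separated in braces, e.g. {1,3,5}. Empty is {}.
Answer: {2,3,4,5,6,7}

Derivation:
Constraint 1 (W != X) on D(W)={2,3,4,5,6,7} D(X)={3,4,5,6,7}: no change
So after constraint 1: D(W) = {2,3,4,5,6,7}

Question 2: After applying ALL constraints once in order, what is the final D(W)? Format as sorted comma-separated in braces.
Answer: {2,3,4,5}

Derivation:
Constraint 1 (W != X) on D(W)={2,3,4,5,6,7} D(X)={3,4,5,6,7}: no change
Constraint 2 (W != Z) on D(W)={2,3,4,5,6,7} D(Z)={2,3,4,6,7,8}: no change
Constraint 3 (X + W = Z) on D(X)={3,4,5,6,7} D(W)={2,3,4,5,6,7} D(Z)={2,3,4,6,7,8}: X {3,4,5,6,7}->{3,4,5,6}; W {2,3,4,5,6,7}->{2,3,4,5}; Z {2,3,4,6,7,8}->{6,7,8}
Constraint 4 (X != W) on D(X)={3,4,5,6} D(W)={2,3,4,5}: no change
So after all 4 constraints: D(W) = {2,3,4,5}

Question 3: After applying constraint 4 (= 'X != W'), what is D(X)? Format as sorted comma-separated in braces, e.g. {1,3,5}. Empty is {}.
Constraint 1 (W != X) on D(W)={2,3,4,5,6,7} D(X)={3,4,5,6,7}: no change
Constraint 2 (W != Z) on D(W)={2,3,4,5,6,7} D(Z)={2,3,4,6,7,8}: no change
Constraint 3 (X + W = Z) on D(X)={3,4,5,6,7} D(W)={2,3,4,5,6,7} D(Z)={2,3,4,6,7,8}: X {3,4,5,6,7}->{3,4,5,6}; W {2,3,4,5,6,7}->{2,3,4,5}; Z {2,3,4,6,7,8}->{6,7,8}
Constraint 4 (X != W) on D(X)={3,4,5,6} D(W)={2,3,4,5}: no change
So after constraint 4: D(X) = {3,4,5,6}

Answer: {3,4,5,6}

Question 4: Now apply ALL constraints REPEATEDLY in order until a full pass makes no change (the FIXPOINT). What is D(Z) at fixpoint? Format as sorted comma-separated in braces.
pass 0 (initial): D(Z)={2,3,4,6,7,8}
pass 1: W {2,3,4,5,6,7}->{2,3,4,5}; X {3,4,5,6,7}->{3,4,5,6}; Z {2,3,4,6,7,8}->{6,7,8}
pass 2: no change
Fixpoint after 2 passes: D(Z) = {6,7,8}

Answer: {6,7,8}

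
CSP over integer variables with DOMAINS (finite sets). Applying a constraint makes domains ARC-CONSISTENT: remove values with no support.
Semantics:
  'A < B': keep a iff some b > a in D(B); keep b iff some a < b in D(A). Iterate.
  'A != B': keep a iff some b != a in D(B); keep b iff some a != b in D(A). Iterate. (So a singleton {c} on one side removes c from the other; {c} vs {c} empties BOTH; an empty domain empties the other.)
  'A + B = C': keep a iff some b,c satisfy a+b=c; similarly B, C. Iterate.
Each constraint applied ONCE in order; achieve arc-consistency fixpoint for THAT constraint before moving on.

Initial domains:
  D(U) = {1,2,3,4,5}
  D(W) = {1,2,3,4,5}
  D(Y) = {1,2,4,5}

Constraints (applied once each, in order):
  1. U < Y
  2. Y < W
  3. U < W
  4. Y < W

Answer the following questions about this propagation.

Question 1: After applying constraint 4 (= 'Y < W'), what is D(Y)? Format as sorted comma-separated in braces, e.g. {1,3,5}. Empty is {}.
Constraint 1 (U < Y) on D(U)={1,2,3,4,5} D(Y)={1,2,4,5}: U {1,2,3,4,5}->{1,2,3,4}; Y {1,2,4,5}->{2,4,5}
Constraint 2 (Y < W) on D(Y)={2,4,5} D(W)={1,2,3,4,5}: Y {2,4,5}->{2,4}; W {1,2,3,4,5}->{3,4,5}
Constraint 3 (U < W) on D(U)={1,2,3,4} D(W)={3,4,5}: no change
Constraint 4 (Y < W) on D(Y)={2,4} D(W)={3,4,5}: no change
So after constraint 4: D(Y) = {2,4}

Answer: {2,4}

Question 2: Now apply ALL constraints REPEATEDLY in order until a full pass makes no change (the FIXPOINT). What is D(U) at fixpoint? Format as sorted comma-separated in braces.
pass 0 (initial): D(U)={1,2,3,4,5}
pass 1: U {1,2,3,4,5}->{1,2,3,4}; W {1,2,3,4,5}->{3,4,5}; Y {1,2,4,5}->{2,4}
pass 2: U {1,2,3,4}->{1,2,3}
pass 3: no change
Fixpoint after 3 passes: D(U) = {1,2,3}

Answer: {1,2,3}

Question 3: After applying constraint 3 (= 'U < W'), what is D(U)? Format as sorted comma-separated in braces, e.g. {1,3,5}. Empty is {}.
Constraint 1 (U < Y) on D(U)={1,2,3,4,5} D(Y)={1,2,4,5}: U {1,2,3,4,5}->{1,2,3,4}; Y {1,2,4,5}->{2,4,5}
Constraint 2 (Y < W) on D(Y)={2,4,5} D(W)={1,2,3,4,5}: Y {2,4,5}->{2,4}; W {1,2,3,4,5}->{3,4,5}
Constraint 3 (U < W) on D(U)={1,2,3,4} D(W)={3,4,5}: no change
So after constraint 3: D(U) = {1,2,3,4}

Answer: {1,2,3,4}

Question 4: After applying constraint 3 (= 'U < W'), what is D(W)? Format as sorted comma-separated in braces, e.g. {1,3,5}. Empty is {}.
Constraint 1 (U < Y) on D(U)={1,2,3,4,5} D(Y)={1,2,4,5}: U {1,2,3,4,5}->{1,2,3,4}; Y {1,2,4,5}->{2,4,5}
Constraint 2 (Y < W) on D(Y)={2,4,5} D(W)={1,2,3,4,5}: Y {2,4,5}->{2,4}; W {1,2,3,4,5}->{3,4,5}
Constraint 3 (U < W) on D(U)={1,2,3,4} D(W)={3,4,5}: no change
So after constraint 3: D(W) = {3,4,5}

Answer: {3,4,5}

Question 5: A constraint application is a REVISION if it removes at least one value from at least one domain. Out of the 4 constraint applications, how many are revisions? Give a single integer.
Constraint 1 (U < Y) on D(U)={1,2,3,4,5} D(Y)={1,2,4,5}: U {1,2,3,4,5}->{1,2,3,4}; Y {1,2,4,5}->{2,4,5} => REVISION
Constraint 2 (Y < W) on D(Y)={2,4,5} D(W)={1,2,3,4,5}: Y {2,4,5}->{2,4}; W {1,2,3,4,5}->{3,4,5} => REVISION
Constraint 3 (U < W) on D(U)={1,2,3,4} D(W)={3,4,5}: no change => not a revision
Constraint 4 (Y < W) on D(Y)={2,4} D(W)={3,4,5}: no change => not a revision
Total revisions = 2

Answer: 2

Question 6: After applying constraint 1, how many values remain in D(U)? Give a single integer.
Answer: 4

Derivation:
Constraint 1 (U < Y) on D(U)={1,2,3,4,5} D(Y)={1,2,4,5}: U {1,2,3,4,5}->{1,2,3,4}; Y {1,2,4,5}->{2,4,5}
So after constraint 1: D(U)={1,2,3,4}, size = 4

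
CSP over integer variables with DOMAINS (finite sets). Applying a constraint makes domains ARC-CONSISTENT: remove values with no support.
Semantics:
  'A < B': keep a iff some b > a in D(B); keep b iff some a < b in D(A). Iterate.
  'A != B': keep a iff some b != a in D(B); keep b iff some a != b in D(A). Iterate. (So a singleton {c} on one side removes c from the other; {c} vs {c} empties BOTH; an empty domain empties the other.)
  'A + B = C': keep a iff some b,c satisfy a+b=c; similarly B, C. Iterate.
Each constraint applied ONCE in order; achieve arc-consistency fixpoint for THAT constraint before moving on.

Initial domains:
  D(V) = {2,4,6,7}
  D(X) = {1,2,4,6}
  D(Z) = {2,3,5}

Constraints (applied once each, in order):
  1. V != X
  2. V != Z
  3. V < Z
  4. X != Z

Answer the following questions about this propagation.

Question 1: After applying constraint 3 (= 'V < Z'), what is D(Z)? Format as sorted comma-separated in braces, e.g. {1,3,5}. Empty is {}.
Answer: {3,5}

Derivation:
Constraint 1 (V != X) on D(V)={2,4,6,7} D(X)={1,2,4,6}: no change
Constraint 2 (V != Z) on D(V)={2,4,6,7} D(Z)={2,3,5}: no change
Constraint 3 (V < Z) on D(V)={2,4,6,7} D(Z)={2,3,5}: V {2,4,6,7}->{2,4}; Z {2,3,5}->{3,5}
So after constraint 3: D(Z) = {3,5}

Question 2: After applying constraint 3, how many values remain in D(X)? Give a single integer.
Constraint 1 (V != X) on D(V)={2,4,6,7} D(X)={1,2,4,6}: no change
Constraint 2 (V != Z) on D(V)={2,4,6,7} D(Z)={2,3,5}: no change
Constraint 3 (V < Z) on D(V)={2,4,6,7} D(Z)={2,3,5}: V {2,4,6,7}->{2,4}; Z {2,3,5}->{3,5}
So after constraint 3: D(X)={1,2,4,6}, size = 4

Answer: 4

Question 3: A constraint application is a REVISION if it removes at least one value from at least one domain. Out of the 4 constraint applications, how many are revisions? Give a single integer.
Answer: 1

Derivation:
Constraint 1 (V != X) on D(V)={2,4,6,7} D(X)={1,2,4,6}: no change => not a revision
Constraint 2 (V != Z) on D(V)={2,4,6,7} D(Z)={2,3,5}: no change => not a revision
Constraint 3 (V < Z) on D(V)={2,4,6,7} D(Z)={2,3,5}: V {2,4,6,7}->{2,4}; Z {2,3,5}->{3,5} => REVISION
Constraint 4 (X != Z) on D(X)={1,2,4,6} D(Z)={3,5}: no change => not a revision
Total revisions = 1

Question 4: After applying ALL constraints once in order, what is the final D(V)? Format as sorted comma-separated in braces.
Answer: {2,4}

Derivation:
Constraint 1 (V != X) on D(V)={2,4,6,7} D(X)={1,2,4,6}: no change
Constraint 2 (V != Z) on D(V)={2,4,6,7} D(Z)={2,3,5}: no change
Constraint 3 (V < Z) on D(V)={2,4,6,7} D(Z)={2,3,5}: V {2,4,6,7}->{2,4}; Z {2,3,5}->{3,5}
Constraint 4 (X != Z) on D(X)={1,2,4,6} D(Z)={3,5}: no change
So after all 4 constraints: D(V) = {2,4}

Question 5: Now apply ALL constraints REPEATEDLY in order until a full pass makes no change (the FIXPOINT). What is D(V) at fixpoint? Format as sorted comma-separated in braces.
Answer: {2,4}

Derivation:
pass 0 (initial): D(V)={2,4,6,7}
pass 1: V {2,4,6,7}->{2,4}; Z {2,3,5}->{3,5}
pass 2: no change
Fixpoint after 2 passes: D(V) = {2,4}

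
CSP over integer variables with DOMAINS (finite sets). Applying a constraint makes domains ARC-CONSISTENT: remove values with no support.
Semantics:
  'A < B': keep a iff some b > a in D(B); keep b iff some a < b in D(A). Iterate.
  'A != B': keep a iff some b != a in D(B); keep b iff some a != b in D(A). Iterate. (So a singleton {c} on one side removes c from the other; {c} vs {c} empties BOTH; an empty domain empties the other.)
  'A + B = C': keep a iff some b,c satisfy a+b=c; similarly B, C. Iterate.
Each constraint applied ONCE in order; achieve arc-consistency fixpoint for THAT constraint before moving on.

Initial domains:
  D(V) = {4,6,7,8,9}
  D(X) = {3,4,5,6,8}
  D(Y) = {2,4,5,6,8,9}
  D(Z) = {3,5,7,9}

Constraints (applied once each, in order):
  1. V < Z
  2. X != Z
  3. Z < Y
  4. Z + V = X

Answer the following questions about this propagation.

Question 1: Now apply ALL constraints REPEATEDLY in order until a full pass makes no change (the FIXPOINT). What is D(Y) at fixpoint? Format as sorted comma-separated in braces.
pass 0 (initial): D(Y)={2,4,5,6,8,9}
pass 1: V {4,6,7,8,9}->{}; X {3,4,5,6,8}->{}; Y {2,4,5,6,8,9}->{6,8,9}; Z {3,5,7,9}->{}
pass 2: Y {6,8,9}->{}
pass 3: no change
Fixpoint after 3 passes: D(Y) = {}

Answer: {}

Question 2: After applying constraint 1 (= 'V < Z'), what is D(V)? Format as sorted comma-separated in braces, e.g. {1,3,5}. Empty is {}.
Answer: {4,6,7,8}

Derivation:
Constraint 1 (V < Z) on D(V)={4,6,7,8,9} D(Z)={3,5,7,9}: V {4,6,7,8,9}->{4,6,7,8}; Z {3,5,7,9}->{5,7,9}
So after constraint 1: D(V) = {4,6,7,8}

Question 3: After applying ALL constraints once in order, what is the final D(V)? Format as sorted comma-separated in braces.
Answer: {}

Derivation:
Constraint 1 (V < Z) on D(V)={4,6,7,8,9} D(Z)={3,5,7,9}: V {4,6,7,8,9}->{4,6,7,8}; Z {3,5,7,9}->{5,7,9}
Constraint 2 (X != Z) on D(X)={3,4,5,6,8} D(Z)={5,7,9}: no change
Constraint 3 (Z < Y) on D(Z)={5,7,9} D(Y)={2,4,5,6,8,9}: Z {5,7,9}->{5,7}; Y {2,4,5,6,8,9}->{6,8,9}
Constraint 4 (Z + V = X) on D(Z)={5,7} D(V)={4,6,7,8} D(X)={3,4,5,6,8}: Z {5,7}->{}; V {4,6,7,8}->{}; X {3,4,5,6,8}->{}
So after all 4 constraints: D(V) = {}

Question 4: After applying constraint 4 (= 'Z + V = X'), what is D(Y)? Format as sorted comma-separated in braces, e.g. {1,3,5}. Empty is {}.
Constraint 1 (V < Z) on D(V)={4,6,7,8,9} D(Z)={3,5,7,9}: V {4,6,7,8,9}->{4,6,7,8}; Z {3,5,7,9}->{5,7,9}
Constraint 2 (X != Z) on D(X)={3,4,5,6,8} D(Z)={5,7,9}: no change
Constraint 3 (Z < Y) on D(Z)={5,7,9} D(Y)={2,4,5,6,8,9}: Z {5,7,9}->{5,7}; Y {2,4,5,6,8,9}->{6,8,9}
Constraint 4 (Z + V = X) on D(Z)={5,7} D(V)={4,6,7,8} D(X)={3,4,5,6,8}: Z {5,7}->{}; V {4,6,7,8}->{}; X {3,4,5,6,8}->{}
So after constraint 4: D(Y) = {6,8,9}

Answer: {6,8,9}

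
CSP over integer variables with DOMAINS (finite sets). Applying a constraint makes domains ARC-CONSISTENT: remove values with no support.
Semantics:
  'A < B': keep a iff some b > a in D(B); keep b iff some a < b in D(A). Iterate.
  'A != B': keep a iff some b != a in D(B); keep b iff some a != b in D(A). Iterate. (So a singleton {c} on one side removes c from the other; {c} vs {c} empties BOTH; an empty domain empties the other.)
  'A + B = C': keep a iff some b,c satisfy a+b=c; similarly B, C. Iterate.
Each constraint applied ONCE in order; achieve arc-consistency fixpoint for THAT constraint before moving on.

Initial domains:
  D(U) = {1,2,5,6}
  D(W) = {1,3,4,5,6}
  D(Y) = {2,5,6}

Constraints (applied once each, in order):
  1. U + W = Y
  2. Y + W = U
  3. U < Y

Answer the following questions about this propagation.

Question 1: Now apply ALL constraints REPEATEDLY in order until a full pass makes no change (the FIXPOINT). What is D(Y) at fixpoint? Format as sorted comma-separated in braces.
pass 0 (initial): D(Y)={2,5,6}
pass 1: U {1,2,5,6}->{}; W {1,3,4,5,6}->{3}; Y {2,5,6}->{}
pass 2: W {3}->{}
pass 3: no change
Fixpoint after 3 passes: D(Y) = {}

Answer: {}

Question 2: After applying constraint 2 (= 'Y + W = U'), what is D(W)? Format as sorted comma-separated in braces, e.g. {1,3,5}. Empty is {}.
Constraint 1 (U + W = Y) on D(U)={1,2,5,6} D(W)={1,3,4,5,6} D(Y)={2,5,6}: U {1,2,5,6}->{1,2,5}; W {1,3,4,5,6}->{1,3,4,5}
Constraint 2 (Y + W = U) on D(Y)={2,5,6} D(W)={1,3,4,5} D(U)={1,2,5}: Y {2,5,6}->{2}; W {1,3,4,5}->{3}; U {1,2,5}->{5}
So after constraint 2: D(W) = {3}

Answer: {3}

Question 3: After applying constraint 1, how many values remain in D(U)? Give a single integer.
Answer: 3

Derivation:
Constraint 1 (U + W = Y) on D(U)={1,2,5,6} D(W)={1,3,4,5,6} D(Y)={2,5,6}: U {1,2,5,6}->{1,2,5}; W {1,3,4,5,6}->{1,3,4,5}
So after constraint 1: D(U)={1,2,5}, size = 3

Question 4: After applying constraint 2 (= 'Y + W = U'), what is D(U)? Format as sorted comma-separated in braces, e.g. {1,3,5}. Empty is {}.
Constraint 1 (U + W = Y) on D(U)={1,2,5,6} D(W)={1,3,4,5,6} D(Y)={2,5,6}: U {1,2,5,6}->{1,2,5}; W {1,3,4,5,6}->{1,3,4,5}
Constraint 2 (Y + W = U) on D(Y)={2,5,6} D(W)={1,3,4,5} D(U)={1,2,5}: Y {2,5,6}->{2}; W {1,3,4,5}->{3}; U {1,2,5}->{5}
So after constraint 2: D(U) = {5}

Answer: {5}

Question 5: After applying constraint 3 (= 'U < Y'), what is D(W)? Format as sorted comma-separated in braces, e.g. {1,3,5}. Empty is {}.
Answer: {3}

Derivation:
Constraint 1 (U + W = Y) on D(U)={1,2,5,6} D(W)={1,3,4,5,6} D(Y)={2,5,6}: U {1,2,5,6}->{1,2,5}; W {1,3,4,5,6}->{1,3,4,5}
Constraint 2 (Y + W = U) on D(Y)={2,5,6} D(W)={1,3,4,5} D(U)={1,2,5}: Y {2,5,6}->{2}; W {1,3,4,5}->{3}; U {1,2,5}->{5}
Constraint 3 (U < Y) on D(U)={5} D(Y)={2}: U {5}->{}; Y {2}->{}
So after constraint 3: D(W) = {3}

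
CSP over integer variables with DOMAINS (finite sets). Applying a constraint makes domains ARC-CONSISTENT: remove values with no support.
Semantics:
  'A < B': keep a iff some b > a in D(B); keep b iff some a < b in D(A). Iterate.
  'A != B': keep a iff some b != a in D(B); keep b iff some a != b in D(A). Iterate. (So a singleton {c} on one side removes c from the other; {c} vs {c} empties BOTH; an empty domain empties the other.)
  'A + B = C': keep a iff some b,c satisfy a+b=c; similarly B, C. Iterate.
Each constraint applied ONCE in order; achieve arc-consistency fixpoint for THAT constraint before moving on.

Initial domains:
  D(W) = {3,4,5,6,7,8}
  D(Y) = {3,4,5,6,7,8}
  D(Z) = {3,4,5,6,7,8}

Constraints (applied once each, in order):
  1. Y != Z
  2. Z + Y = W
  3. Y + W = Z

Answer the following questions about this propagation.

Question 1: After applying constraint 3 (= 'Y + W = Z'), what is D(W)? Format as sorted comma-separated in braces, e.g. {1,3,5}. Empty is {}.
Constraint 1 (Y != Z) on D(Y)={3,4,5,6,7,8} D(Z)={3,4,5,6,7,8}: no change
Constraint 2 (Z + Y = W) on D(Z)={3,4,5,6,7,8} D(Y)={3,4,5,6,7,8} D(W)={3,4,5,6,7,8}: Z {3,4,5,6,7,8}->{3,4,5}; Y {3,4,5,6,7,8}->{3,4,5}; W {3,4,5,6,7,8}->{6,7,8}
Constraint 3 (Y + W = Z) on D(Y)={3,4,5} D(W)={6,7,8} D(Z)={3,4,5}: Y {3,4,5}->{}; W {6,7,8}->{}; Z {3,4,5}->{}
So after constraint 3: D(W) = {}

Answer: {}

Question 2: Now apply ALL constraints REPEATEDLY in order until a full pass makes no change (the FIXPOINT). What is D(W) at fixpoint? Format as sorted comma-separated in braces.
pass 0 (initial): D(W)={3,4,5,6,7,8}
pass 1: W {3,4,5,6,7,8}->{}; Y {3,4,5,6,7,8}->{}; Z {3,4,5,6,7,8}->{}
pass 2: no change
Fixpoint after 2 passes: D(W) = {}

Answer: {}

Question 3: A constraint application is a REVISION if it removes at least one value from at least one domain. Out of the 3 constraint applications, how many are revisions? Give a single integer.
Answer: 2

Derivation:
Constraint 1 (Y != Z) on D(Y)={3,4,5,6,7,8} D(Z)={3,4,5,6,7,8}: no change => not a revision
Constraint 2 (Z + Y = W) on D(Z)={3,4,5,6,7,8} D(Y)={3,4,5,6,7,8} D(W)={3,4,5,6,7,8}: Z {3,4,5,6,7,8}->{3,4,5}; Y {3,4,5,6,7,8}->{3,4,5}; W {3,4,5,6,7,8}->{6,7,8} => REVISION
Constraint 3 (Y + W = Z) on D(Y)={3,4,5} D(W)={6,7,8} D(Z)={3,4,5}: Y {3,4,5}->{}; W {6,7,8}->{}; Z {3,4,5}->{} => REVISION
Total revisions = 2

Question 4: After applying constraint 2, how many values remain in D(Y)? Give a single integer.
Constraint 1 (Y != Z) on D(Y)={3,4,5,6,7,8} D(Z)={3,4,5,6,7,8}: no change
Constraint 2 (Z + Y = W) on D(Z)={3,4,5,6,7,8} D(Y)={3,4,5,6,7,8} D(W)={3,4,5,6,7,8}: Z {3,4,5,6,7,8}->{3,4,5}; Y {3,4,5,6,7,8}->{3,4,5}; W {3,4,5,6,7,8}->{6,7,8}
So after constraint 2: D(Y)={3,4,5}, size = 3

Answer: 3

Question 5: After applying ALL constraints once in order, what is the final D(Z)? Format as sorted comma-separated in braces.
Answer: {}

Derivation:
Constraint 1 (Y != Z) on D(Y)={3,4,5,6,7,8} D(Z)={3,4,5,6,7,8}: no change
Constraint 2 (Z + Y = W) on D(Z)={3,4,5,6,7,8} D(Y)={3,4,5,6,7,8} D(W)={3,4,5,6,7,8}: Z {3,4,5,6,7,8}->{3,4,5}; Y {3,4,5,6,7,8}->{3,4,5}; W {3,4,5,6,7,8}->{6,7,8}
Constraint 3 (Y + W = Z) on D(Y)={3,4,5} D(W)={6,7,8} D(Z)={3,4,5}: Y {3,4,5}->{}; W {6,7,8}->{}; Z {3,4,5}->{}
So after all 3 constraints: D(Z) = {}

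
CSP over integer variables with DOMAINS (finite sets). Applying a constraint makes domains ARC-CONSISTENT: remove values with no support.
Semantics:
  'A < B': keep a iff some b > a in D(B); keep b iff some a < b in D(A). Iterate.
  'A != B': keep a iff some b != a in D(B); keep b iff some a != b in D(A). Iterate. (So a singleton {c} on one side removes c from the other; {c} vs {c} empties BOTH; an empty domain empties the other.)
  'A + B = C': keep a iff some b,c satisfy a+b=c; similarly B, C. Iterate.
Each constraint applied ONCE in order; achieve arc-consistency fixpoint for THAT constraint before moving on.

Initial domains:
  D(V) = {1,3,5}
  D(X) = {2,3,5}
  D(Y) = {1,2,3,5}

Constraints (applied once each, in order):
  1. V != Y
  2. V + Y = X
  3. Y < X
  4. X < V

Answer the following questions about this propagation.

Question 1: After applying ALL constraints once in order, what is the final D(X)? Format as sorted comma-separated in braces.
Answer: {2}

Derivation:
Constraint 1 (V != Y) on D(V)={1,3,5} D(Y)={1,2,3,5}: no change
Constraint 2 (V + Y = X) on D(V)={1,3,5} D(Y)={1,2,3,5} D(X)={2,3,5}: V {1,3,5}->{1,3}; Y {1,2,3,5}->{1,2}
Constraint 3 (Y < X) on D(Y)={1,2} D(X)={2,3,5}: no change
Constraint 4 (X < V) on D(X)={2,3,5} D(V)={1,3}: X {2,3,5}->{2}; V {1,3}->{3}
So after all 4 constraints: D(X) = {2}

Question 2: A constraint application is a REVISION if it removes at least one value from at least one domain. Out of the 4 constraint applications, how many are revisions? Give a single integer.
Answer: 2

Derivation:
Constraint 1 (V != Y) on D(V)={1,3,5} D(Y)={1,2,3,5}: no change => not a revision
Constraint 2 (V + Y = X) on D(V)={1,3,5} D(Y)={1,2,3,5} D(X)={2,3,5}: V {1,3,5}->{1,3}; Y {1,2,3,5}->{1,2} => REVISION
Constraint 3 (Y < X) on D(Y)={1,2} D(X)={2,3,5}: no change => not a revision
Constraint 4 (X < V) on D(X)={2,3,5} D(V)={1,3}: X {2,3,5}->{2}; V {1,3}->{3} => REVISION
Total revisions = 2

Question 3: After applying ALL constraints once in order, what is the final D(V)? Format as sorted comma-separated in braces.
Constraint 1 (V != Y) on D(V)={1,3,5} D(Y)={1,2,3,5}: no change
Constraint 2 (V + Y = X) on D(V)={1,3,5} D(Y)={1,2,3,5} D(X)={2,3,5}: V {1,3,5}->{1,3}; Y {1,2,3,5}->{1,2}
Constraint 3 (Y < X) on D(Y)={1,2} D(X)={2,3,5}: no change
Constraint 4 (X < V) on D(X)={2,3,5} D(V)={1,3}: X {2,3,5}->{2}; V {1,3}->{3}
So after all 4 constraints: D(V) = {3}

Answer: {3}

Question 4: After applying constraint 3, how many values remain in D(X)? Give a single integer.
Constraint 1 (V != Y) on D(V)={1,3,5} D(Y)={1,2,3,5}: no change
Constraint 2 (V + Y = X) on D(V)={1,3,5} D(Y)={1,2,3,5} D(X)={2,3,5}: V {1,3,5}->{1,3}; Y {1,2,3,5}->{1,2}
Constraint 3 (Y < X) on D(Y)={1,2} D(X)={2,3,5}: no change
So after constraint 3: D(X)={2,3,5}, size = 3

Answer: 3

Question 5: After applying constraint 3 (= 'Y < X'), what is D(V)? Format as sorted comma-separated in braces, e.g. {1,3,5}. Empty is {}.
Answer: {1,3}

Derivation:
Constraint 1 (V != Y) on D(V)={1,3,5} D(Y)={1,2,3,5}: no change
Constraint 2 (V + Y = X) on D(V)={1,3,5} D(Y)={1,2,3,5} D(X)={2,3,5}: V {1,3,5}->{1,3}; Y {1,2,3,5}->{1,2}
Constraint 3 (Y < X) on D(Y)={1,2} D(X)={2,3,5}: no change
So after constraint 3: D(V) = {1,3}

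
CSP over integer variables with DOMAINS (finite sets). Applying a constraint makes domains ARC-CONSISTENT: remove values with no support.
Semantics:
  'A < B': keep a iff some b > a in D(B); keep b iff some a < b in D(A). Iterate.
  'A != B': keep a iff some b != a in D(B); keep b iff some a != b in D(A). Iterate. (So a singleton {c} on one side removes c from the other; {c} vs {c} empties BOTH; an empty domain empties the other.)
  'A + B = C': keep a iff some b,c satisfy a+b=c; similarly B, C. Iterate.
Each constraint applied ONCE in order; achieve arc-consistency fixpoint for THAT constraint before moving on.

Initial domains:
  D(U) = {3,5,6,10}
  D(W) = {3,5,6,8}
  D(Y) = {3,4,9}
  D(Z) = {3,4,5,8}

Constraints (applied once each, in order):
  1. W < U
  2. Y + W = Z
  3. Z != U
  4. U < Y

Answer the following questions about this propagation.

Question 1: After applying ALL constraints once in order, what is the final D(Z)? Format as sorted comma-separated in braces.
Constraint 1 (W < U) on D(W)={3,5,6,8} D(U)={3,5,6,10}: U {3,5,6,10}->{5,6,10}
Constraint 2 (Y + W = Z) on D(Y)={3,4,9} D(W)={3,5,6,8} D(Z)={3,4,5,8}: Y {3,4,9}->{3}; W {3,5,6,8}->{5}; Z {3,4,5,8}->{8}
Constraint 3 (Z != U) on D(Z)={8} D(U)={5,6,10}: no change
Constraint 4 (U < Y) on D(U)={5,6,10} D(Y)={3}: U {5,6,10}->{}; Y {3}->{}
So after all 4 constraints: D(Z) = {8}

Answer: {8}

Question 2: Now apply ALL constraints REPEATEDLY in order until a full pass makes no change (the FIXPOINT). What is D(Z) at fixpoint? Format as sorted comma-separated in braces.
Answer: {}

Derivation:
pass 0 (initial): D(Z)={3,4,5,8}
pass 1: U {3,5,6,10}->{}; W {3,5,6,8}->{5}; Y {3,4,9}->{}; Z {3,4,5,8}->{8}
pass 2: W {5}->{}; Z {8}->{}
pass 3: no change
Fixpoint after 3 passes: D(Z) = {}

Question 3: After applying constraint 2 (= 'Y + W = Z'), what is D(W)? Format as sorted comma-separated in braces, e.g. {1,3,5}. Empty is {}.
Answer: {5}

Derivation:
Constraint 1 (W < U) on D(W)={3,5,6,8} D(U)={3,5,6,10}: U {3,5,6,10}->{5,6,10}
Constraint 2 (Y + W = Z) on D(Y)={3,4,9} D(W)={3,5,6,8} D(Z)={3,4,5,8}: Y {3,4,9}->{3}; W {3,5,6,8}->{5}; Z {3,4,5,8}->{8}
So after constraint 2: D(W) = {5}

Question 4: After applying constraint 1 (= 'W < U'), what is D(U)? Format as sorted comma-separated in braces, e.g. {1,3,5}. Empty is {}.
Constraint 1 (W < U) on D(W)={3,5,6,8} D(U)={3,5,6,10}: U {3,5,6,10}->{5,6,10}
So after constraint 1: D(U) = {5,6,10}

Answer: {5,6,10}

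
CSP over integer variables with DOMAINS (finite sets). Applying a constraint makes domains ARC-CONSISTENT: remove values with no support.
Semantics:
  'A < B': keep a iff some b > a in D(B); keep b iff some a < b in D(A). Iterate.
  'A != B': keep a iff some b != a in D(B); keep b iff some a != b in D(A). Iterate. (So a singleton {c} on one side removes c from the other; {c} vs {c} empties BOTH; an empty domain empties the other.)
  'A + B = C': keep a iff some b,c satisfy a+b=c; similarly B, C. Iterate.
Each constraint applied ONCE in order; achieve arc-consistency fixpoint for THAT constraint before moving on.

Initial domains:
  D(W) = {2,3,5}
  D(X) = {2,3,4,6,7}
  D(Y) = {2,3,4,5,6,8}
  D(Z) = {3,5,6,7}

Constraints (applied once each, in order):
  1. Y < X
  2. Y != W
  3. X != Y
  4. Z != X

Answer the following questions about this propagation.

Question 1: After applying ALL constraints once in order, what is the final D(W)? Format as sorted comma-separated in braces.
Answer: {2,3,5}

Derivation:
Constraint 1 (Y < X) on D(Y)={2,3,4,5,6,8} D(X)={2,3,4,6,7}: Y {2,3,4,5,6,8}->{2,3,4,5,6}; X {2,3,4,6,7}->{3,4,6,7}
Constraint 2 (Y != W) on D(Y)={2,3,4,5,6} D(W)={2,3,5}: no change
Constraint 3 (X != Y) on D(X)={3,4,6,7} D(Y)={2,3,4,5,6}: no change
Constraint 4 (Z != X) on D(Z)={3,5,6,7} D(X)={3,4,6,7}: no change
So after all 4 constraints: D(W) = {2,3,5}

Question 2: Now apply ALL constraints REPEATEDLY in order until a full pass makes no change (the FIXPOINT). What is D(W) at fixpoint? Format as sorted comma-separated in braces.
Answer: {2,3,5}

Derivation:
pass 0 (initial): D(W)={2,3,5}
pass 1: X {2,3,4,6,7}->{3,4,6,7}; Y {2,3,4,5,6,8}->{2,3,4,5,6}
pass 2: no change
Fixpoint after 2 passes: D(W) = {2,3,5}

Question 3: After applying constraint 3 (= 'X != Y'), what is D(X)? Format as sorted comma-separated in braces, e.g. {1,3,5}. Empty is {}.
Answer: {3,4,6,7}

Derivation:
Constraint 1 (Y < X) on D(Y)={2,3,4,5,6,8} D(X)={2,3,4,6,7}: Y {2,3,4,5,6,8}->{2,3,4,5,6}; X {2,3,4,6,7}->{3,4,6,7}
Constraint 2 (Y != W) on D(Y)={2,3,4,5,6} D(W)={2,3,5}: no change
Constraint 3 (X != Y) on D(X)={3,4,6,7} D(Y)={2,3,4,5,6}: no change
So after constraint 3: D(X) = {3,4,6,7}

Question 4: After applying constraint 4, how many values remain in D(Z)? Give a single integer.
Constraint 1 (Y < X) on D(Y)={2,3,4,5,6,8} D(X)={2,3,4,6,7}: Y {2,3,4,5,6,8}->{2,3,4,5,6}; X {2,3,4,6,7}->{3,4,6,7}
Constraint 2 (Y != W) on D(Y)={2,3,4,5,6} D(W)={2,3,5}: no change
Constraint 3 (X != Y) on D(X)={3,4,6,7} D(Y)={2,3,4,5,6}: no change
Constraint 4 (Z != X) on D(Z)={3,5,6,7} D(X)={3,4,6,7}: no change
So after constraint 4: D(Z)={3,5,6,7}, size = 4

Answer: 4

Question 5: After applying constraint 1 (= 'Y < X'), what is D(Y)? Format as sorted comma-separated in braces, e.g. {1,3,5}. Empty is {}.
Constraint 1 (Y < X) on D(Y)={2,3,4,5,6,8} D(X)={2,3,4,6,7}: Y {2,3,4,5,6,8}->{2,3,4,5,6}; X {2,3,4,6,7}->{3,4,6,7}
So after constraint 1: D(Y) = {2,3,4,5,6}

Answer: {2,3,4,5,6}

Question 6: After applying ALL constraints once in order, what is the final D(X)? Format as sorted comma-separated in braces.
Answer: {3,4,6,7}

Derivation:
Constraint 1 (Y < X) on D(Y)={2,3,4,5,6,8} D(X)={2,3,4,6,7}: Y {2,3,4,5,6,8}->{2,3,4,5,6}; X {2,3,4,6,7}->{3,4,6,7}
Constraint 2 (Y != W) on D(Y)={2,3,4,5,6} D(W)={2,3,5}: no change
Constraint 3 (X != Y) on D(X)={3,4,6,7} D(Y)={2,3,4,5,6}: no change
Constraint 4 (Z != X) on D(Z)={3,5,6,7} D(X)={3,4,6,7}: no change
So after all 4 constraints: D(X) = {3,4,6,7}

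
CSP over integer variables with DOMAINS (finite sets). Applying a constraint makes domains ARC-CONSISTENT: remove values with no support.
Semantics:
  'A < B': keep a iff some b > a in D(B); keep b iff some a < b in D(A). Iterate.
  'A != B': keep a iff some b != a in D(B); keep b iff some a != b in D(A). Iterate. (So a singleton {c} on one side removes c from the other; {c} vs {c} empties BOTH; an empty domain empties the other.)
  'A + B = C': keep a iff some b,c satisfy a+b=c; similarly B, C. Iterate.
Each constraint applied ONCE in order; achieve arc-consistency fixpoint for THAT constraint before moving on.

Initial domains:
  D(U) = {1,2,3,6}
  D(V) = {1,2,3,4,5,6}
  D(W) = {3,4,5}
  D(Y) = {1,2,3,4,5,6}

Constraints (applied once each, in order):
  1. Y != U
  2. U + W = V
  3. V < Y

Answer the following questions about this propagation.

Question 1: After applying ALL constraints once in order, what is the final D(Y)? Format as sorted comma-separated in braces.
Answer: {5,6}

Derivation:
Constraint 1 (Y != U) on D(Y)={1,2,3,4,5,6} D(U)={1,2,3,6}: no change
Constraint 2 (U + W = V) on D(U)={1,2,3,6} D(W)={3,4,5} D(V)={1,2,3,4,5,6}: U {1,2,3,6}->{1,2,3}; V {1,2,3,4,5,6}->{4,5,6}
Constraint 3 (V < Y) on D(V)={4,5,6} D(Y)={1,2,3,4,5,6}: V {4,5,6}->{4,5}; Y {1,2,3,4,5,6}->{5,6}
So after all 3 constraints: D(Y) = {5,6}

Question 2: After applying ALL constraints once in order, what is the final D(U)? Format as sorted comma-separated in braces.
Constraint 1 (Y != U) on D(Y)={1,2,3,4,5,6} D(U)={1,2,3,6}: no change
Constraint 2 (U + W = V) on D(U)={1,2,3,6} D(W)={3,4,5} D(V)={1,2,3,4,5,6}: U {1,2,3,6}->{1,2,3}; V {1,2,3,4,5,6}->{4,5,6}
Constraint 3 (V < Y) on D(V)={4,5,6} D(Y)={1,2,3,4,5,6}: V {4,5,6}->{4,5}; Y {1,2,3,4,5,6}->{5,6}
So after all 3 constraints: D(U) = {1,2,3}

Answer: {1,2,3}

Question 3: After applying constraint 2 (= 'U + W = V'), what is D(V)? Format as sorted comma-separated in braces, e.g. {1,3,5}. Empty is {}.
Answer: {4,5,6}

Derivation:
Constraint 1 (Y != U) on D(Y)={1,2,3,4,5,6} D(U)={1,2,3,6}: no change
Constraint 2 (U + W = V) on D(U)={1,2,3,6} D(W)={3,4,5} D(V)={1,2,3,4,5,6}: U {1,2,3,6}->{1,2,3}; V {1,2,3,4,5,6}->{4,5,6}
So after constraint 2: D(V) = {4,5,6}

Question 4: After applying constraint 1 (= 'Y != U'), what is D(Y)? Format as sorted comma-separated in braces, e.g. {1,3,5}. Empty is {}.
Constraint 1 (Y != U) on D(Y)={1,2,3,4,5,6} D(U)={1,2,3,6}: no change
So after constraint 1: D(Y) = {1,2,3,4,5,6}

Answer: {1,2,3,4,5,6}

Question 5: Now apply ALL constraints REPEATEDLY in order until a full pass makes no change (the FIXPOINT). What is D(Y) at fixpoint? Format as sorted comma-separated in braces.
Answer: {5,6}

Derivation:
pass 0 (initial): D(Y)={1,2,3,4,5,6}
pass 1: U {1,2,3,6}->{1,2,3}; V {1,2,3,4,5,6}->{4,5}; Y {1,2,3,4,5,6}->{5,6}
pass 2: U {1,2,3}->{1,2}; W {3,4,5}->{3,4}
pass 3: no change
Fixpoint after 3 passes: D(Y) = {5,6}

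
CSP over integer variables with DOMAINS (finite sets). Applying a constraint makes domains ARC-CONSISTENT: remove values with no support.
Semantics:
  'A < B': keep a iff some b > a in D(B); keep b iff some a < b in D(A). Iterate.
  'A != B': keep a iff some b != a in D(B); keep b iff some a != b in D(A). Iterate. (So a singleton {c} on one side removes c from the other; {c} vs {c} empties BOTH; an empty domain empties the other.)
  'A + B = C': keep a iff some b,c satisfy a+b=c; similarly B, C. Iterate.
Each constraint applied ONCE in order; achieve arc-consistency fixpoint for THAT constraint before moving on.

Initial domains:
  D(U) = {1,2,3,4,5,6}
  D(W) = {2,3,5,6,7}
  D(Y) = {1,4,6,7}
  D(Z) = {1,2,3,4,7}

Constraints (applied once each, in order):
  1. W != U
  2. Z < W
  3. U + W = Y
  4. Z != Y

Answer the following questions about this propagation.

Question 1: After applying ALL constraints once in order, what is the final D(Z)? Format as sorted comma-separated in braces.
Answer: {1,2,3,4}

Derivation:
Constraint 1 (W != U) on D(W)={2,3,5,6,7} D(U)={1,2,3,4,5,6}: no change
Constraint 2 (Z < W) on D(Z)={1,2,3,4,7} D(W)={2,3,5,6,7}: Z {1,2,3,4,7}->{1,2,3,4}
Constraint 3 (U + W = Y) on D(U)={1,2,3,4,5,6} D(W)={2,3,5,6,7} D(Y)={1,4,6,7}: U {1,2,3,4,5,6}->{1,2,3,4,5}; W {2,3,5,6,7}->{2,3,5,6}; Y {1,4,6,7}->{4,6,7}
Constraint 4 (Z != Y) on D(Z)={1,2,3,4} D(Y)={4,6,7}: no change
So after all 4 constraints: D(Z) = {1,2,3,4}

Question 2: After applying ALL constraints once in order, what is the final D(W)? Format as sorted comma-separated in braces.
Constraint 1 (W != U) on D(W)={2,3,5,6,7} D(U)={1,2,3,4,5,6}: no change
Constraint 2 (Z < W) on D(Z)={1,2,3,4,7} D(W)={2,3,5,6,7}: Z {1,2,3,4,7}->{1,2,3,4}
Constraint 3 (U + W = Y) on D(U)={1,2,3,4,5,6} D(W)={2,3,5,6,7} D(Y)={1,4,6,7}: U {1,2,3,4,5,6}->{1,2,3,4,5}; W {2,3,5,6,7}->{2,3,5,6}; Y {1,4,6,7}->{4,6,7}
Constraint 4 (Z != Y) on D(Z)={1,2,3,4} D(Y)={4,6,7}: no change
So after all 4 constraints: D(W) = {2,3,5,6}

Answer: {2,3,5,6}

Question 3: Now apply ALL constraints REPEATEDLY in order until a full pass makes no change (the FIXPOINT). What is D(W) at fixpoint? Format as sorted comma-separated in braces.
pass 0 (initial): D(W)={2,3,5,6,7}
pass 1: U {1,2,3,4,5,6}->{1,2,3,4,5}; W {2,3,5,6,7}->{2,3,5,6}; Y {1,4,6,7}->{4,6,7}; Z {1,2,3,4,7}->{1,2,3,4}
pass 2: no change
Fixpoint after 2 passes: D(W) = {2,3,5,6}

Answer: {2,3,5,6}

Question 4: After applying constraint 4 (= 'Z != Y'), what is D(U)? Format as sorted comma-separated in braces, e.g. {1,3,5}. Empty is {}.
Answer: {1,2,3,4,5}

Derivation:
Constraint 1 (W != U) on D(W)={2,3,5,6,7} D(U)={1,2,3,4,5,6}: no change
Constraint 2 (Z < W) on D(Z)={1,2,3,4,7} D(W)={2,3,5,6,7}: Z {1,2,3,4,7}->{1,2,3,4}
Constraint 3 (U + W = Y) on D(U)={1,2,3,4,5,6} D(W)={2,3,5,6,7} D(Y)={1,4,6,7}: U {1,2,3,4,5,6}->{1,2,3,4,5}; W {2,3,5,6,7}->{2,3,5,6}; Y {1,4,6,7}->{4,6,7}
Constraint 4 (Z != Y) on D(Z)={1,2,3,4} D(Y)={4,6,7}: no change
So after constraint 4: D(U) = {1,2,3,4,5}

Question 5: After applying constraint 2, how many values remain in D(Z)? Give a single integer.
Constraint 1 (W != U) on D(W)={2,3,5,6,7} D(U)={1,2,3,4,5,6}: no change
Constraint 2 (Z < W) on D(Z)={1,2,3,4,7} D(W)={2,3,5,6,7}: Z {1,2,3,4,7}->{1,2,3,4}
So after constraint 2: D(Z)={1,2,3,4}, size = 4

Answer: 4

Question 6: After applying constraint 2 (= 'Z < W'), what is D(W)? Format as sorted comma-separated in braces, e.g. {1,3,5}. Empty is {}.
Constraint 1 (W != U) on D(W)={2,3,5,6,7} D(U)={1,2,3,4,5,6}: no change
Constraint 2 (Z < W) on D(Z)={1,2,3,4,7} D(W)={2,3,5,6,7}: Z {1,2,3,4,7}->{1,2,3,4}
So after constraint 2: D(W) = {2,3,5,6,7}

Answer: {2,3,5,6,7}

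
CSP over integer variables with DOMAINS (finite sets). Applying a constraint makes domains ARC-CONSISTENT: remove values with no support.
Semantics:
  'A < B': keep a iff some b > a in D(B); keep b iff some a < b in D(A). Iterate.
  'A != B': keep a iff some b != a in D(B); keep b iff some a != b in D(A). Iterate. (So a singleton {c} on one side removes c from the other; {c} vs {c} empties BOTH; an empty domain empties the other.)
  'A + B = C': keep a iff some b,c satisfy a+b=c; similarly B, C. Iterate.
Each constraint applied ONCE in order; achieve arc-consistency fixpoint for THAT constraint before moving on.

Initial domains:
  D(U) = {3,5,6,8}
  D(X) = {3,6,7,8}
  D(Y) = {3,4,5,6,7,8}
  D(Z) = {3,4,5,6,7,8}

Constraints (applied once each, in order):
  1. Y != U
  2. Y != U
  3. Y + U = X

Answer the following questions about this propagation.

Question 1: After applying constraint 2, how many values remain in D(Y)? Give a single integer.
Answer: 6

Derivation:
Constraint 1 (Y != U) on D(Y)={3,4,5,6,7,8} D(U)={3,5,6,8}: no change
Constraint 2 (Y != U) on D(Y)={3,4,5,6,7,8} D(U)={3,5,6,8}: no change
So after constraint 2: D(Y)={3,4,5,6,7,8}, size = 6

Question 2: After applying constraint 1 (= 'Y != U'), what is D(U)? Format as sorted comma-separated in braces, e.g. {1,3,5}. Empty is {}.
Constraint 1 (Y != U) on D(Y)={3,4,5,6,7,8} D(U)={3,5,6,8}: no change
So after constraint 1: D(U) = {3,5,6,8}

Answer: {3,5,6,8}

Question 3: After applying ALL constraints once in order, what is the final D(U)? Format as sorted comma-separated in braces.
Constraint 1 (Y != U) on D(Y)={3,4,5,6,7,8} D(U)={3,5,6,8}: no change
Constraint 2 (Y != U) on D(Y)={3,4,5,6,7,8} D(U)={3,5,6,8}: no change
Constraint 3 (Y + U = X) on D(Y)={3,4,5,6,7,8} D(U)={3,5,6,8} D(X)={3,6,7,8}: Y {3,4,5,6,7,8}->{3,4,5}; U {3,5,6,8}->{3,5}; X {3,6,7,8}->{6,7,8}
So after all 3 constraints: D(U) = {3,5}

Answer: {3,5}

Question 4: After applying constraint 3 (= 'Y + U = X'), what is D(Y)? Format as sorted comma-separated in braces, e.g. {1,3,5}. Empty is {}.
Answer: {3,4,5}

Derivation:
Constraint 1 (Y != U) on D(Y)={3,4,5,6,7,8} D(U)={3,5,6,8}: no change
Constraint 2 (Y != U) on D(Y)={3,4,5,6,7,8} D(U)={3,5,6,8}: no change
Constraint 3 (Y + U = X) on D(Y)={3,4,5,6,7,8} D(U)={3,5,6,8} D(X)={3,6,7,8}: Y {3,4,5,6,7,8}->{3,4,5}; U {3,5,6,8}->{3,5}; X {3,6,7,8}->{6,7,8}
So after constraint 3: D(Y) = {3,4,5}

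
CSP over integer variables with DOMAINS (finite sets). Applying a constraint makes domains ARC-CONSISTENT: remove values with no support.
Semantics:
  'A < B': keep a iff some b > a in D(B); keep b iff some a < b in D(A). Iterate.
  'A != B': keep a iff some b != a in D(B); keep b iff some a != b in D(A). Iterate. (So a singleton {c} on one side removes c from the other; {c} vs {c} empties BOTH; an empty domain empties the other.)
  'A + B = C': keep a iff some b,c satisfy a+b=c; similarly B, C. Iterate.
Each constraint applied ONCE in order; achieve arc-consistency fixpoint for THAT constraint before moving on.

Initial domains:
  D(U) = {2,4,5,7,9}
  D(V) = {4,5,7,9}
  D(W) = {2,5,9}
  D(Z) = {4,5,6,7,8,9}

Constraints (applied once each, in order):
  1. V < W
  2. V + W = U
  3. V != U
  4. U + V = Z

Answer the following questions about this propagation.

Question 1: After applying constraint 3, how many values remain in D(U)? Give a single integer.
Answer: 1

Derivation:
Constraint 1 (V < W) on D(V)={4,5,7,9} D(W)={2,5,9}: V {4,5,7,9}->{4,5,7}; W {2,5,9}->{5,9}
Constraint 2 (V + W = U) on D(V)={4,5,7} D(W)={5,9} D(U)={2,4,5,7,9}: V {4,5,7}->{4}; W {5,9}->{5}; U {2,4,5,7,9}->{9}
Constraint 3 (V != U) on D(V)={4} D(U)={9}: no change
So after constraint 3: D(U)={9}, size = 1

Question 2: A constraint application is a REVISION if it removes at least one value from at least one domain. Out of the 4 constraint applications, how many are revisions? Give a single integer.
Constraint 1 (V < W) on D(V)={4,5,7,9} D(W)={2,5,9}: V {4,5,7,9}->{4,5,7}; W {2,5,9}->{5,9} => REVISION
Constraint 2 (V + W = U) on D(V)={4,5,7} D(W)={5,9} D(U)={2,4,5,7,9}: V {4,5,7}->{4}; W {5,9}->{5}; U {2,4,5,7,9}->{9} => REVISION
Constraint 3 (V != U) on D(V)={4} D(U)={9}: no change => not a revision
Constraint 4 (U + V = Z) on D(U)={9} D(V)={4} D(Z)={4,5,6,7,8,9}: U {9}->{}; V {4}->{}; Z {4,5,6,7,8,9}->{} => REVISION
Total revisions = 3

Answer: 3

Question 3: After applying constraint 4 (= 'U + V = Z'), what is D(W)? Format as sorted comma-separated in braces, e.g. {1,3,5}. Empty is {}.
Answer: {5}

Derivation:
Constraint 1 (V < W) on D(V)={4,5,7,9} D(W)={2,5,9}: V {4,5,7,9}->{4,5,7}; W {2,5,9}->{5,9}
Constraint 2 (V + W = U) on D(V)={4,5,7} D(W)={5,9} D(U)={2,4,5,7,9}: V {4,5,7}->{4}; W {5,9}->{5}; U {2,4,5,7,9}->{9}
Constraint 3 (V != U) on D(V)={4} D(U)={9}: no change
Constraint 4 (U + V = Z) on D(U)={9} D(V)={4} D(Z)={4,5,6,7,8,9}: U {9}->{}; V {4}->{}; Z {4,5,6,7,8,9}->{}
So after constraint 4: D(W) = {5}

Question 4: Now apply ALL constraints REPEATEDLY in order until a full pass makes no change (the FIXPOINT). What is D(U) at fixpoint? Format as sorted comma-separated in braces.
Answer: {}

Derivation:
pass 0 (initial): D(U)={2,4,5,7,9}
pass 1: U {2,4,5,7,9}->{}; V {4,5,7,9}->{}; W {2,5,9}->{5}; Z {4,5,6,7,8,9}->{}
pass 2: W {5}->{}
pass 3: no change
Fixpoint after 3 passes: D(U) = {}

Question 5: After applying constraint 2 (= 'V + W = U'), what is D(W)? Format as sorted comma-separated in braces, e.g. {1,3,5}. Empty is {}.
Constraint 1 (V < W) on D(V)={4,5,7,9} D(W)={2,5,9}: V {4,5,7,9}->{4,5,7}; W {2,5,9}->{5,9}
Constraint 2 (V + W = U) on D(V)={4,5,7} D(W)={5,9} D(U)={2,4,5,7,9}: V {4,5,7}->{4}; W {5,9}->{5}; U {2,4,5,7,9}->{9}
So after constraint 2: D(W) = {5}

Answer: {5}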